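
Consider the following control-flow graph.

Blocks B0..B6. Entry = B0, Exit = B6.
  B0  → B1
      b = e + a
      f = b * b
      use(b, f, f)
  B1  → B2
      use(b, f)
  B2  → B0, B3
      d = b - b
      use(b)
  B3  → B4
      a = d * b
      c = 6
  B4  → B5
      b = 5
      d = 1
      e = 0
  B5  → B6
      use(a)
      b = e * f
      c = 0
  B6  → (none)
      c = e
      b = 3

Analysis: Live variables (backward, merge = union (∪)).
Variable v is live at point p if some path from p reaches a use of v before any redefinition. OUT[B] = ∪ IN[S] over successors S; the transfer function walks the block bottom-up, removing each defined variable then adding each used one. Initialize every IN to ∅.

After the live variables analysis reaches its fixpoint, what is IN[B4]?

Answer: {a, f}

Trace:
Converged values:
  B0:   IN={a, e}   OUT={a, b, e, f}
  B1:   IN={a, b, e, f}   OUT={a, b, e, f}
  B2:   IN={a, b, e, f}   OUT={a, b, d, e, f}
  B3:   IN={b, d, f}   OUT={a, f}
  B4:   IN={a, f}   OUT={a, e, f}
  B5:   IN={a, e, f}   OUT={e}
  B6:   IN={e}   OUT={}

Merge at B4: OUT[B4] = IN[B5] = {a, e, f}
Applying B4's transfer function to that OUT value gives IN[B4] (row B4 above).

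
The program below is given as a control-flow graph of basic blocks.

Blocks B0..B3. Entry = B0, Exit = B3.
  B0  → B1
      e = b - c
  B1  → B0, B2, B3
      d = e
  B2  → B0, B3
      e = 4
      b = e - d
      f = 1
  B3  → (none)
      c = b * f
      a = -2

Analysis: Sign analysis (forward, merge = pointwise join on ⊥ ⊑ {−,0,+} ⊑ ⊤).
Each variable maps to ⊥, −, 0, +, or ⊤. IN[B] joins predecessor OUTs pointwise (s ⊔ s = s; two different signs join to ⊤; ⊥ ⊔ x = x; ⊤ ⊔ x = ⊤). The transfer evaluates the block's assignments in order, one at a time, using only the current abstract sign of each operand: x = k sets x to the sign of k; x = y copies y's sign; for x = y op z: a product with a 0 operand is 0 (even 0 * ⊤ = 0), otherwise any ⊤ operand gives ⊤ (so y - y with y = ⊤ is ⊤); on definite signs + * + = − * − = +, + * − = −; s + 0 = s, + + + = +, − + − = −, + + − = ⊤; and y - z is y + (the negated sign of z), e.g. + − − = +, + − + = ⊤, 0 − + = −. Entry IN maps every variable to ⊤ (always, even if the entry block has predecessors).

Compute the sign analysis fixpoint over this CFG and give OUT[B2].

Converged values:
  B0:  IN=(all ⊤)  OUT=(all ⊤)
  B1:  IN=(all ⊤)  OUT=(all ⊤)
  B2:  IN=(all ⊤)  OUT={e:+, f:+; rest ⊤}
  B3:  IN=(all ⊤)  OUT={a:-; rest ⊤}

Merge at B2: IN[B2] = OUT[B1] = {a: ⊤, b: ⊤, c: ⊤, d: ⊤, e: ⊤, f: ⊤}
Applying B2's transfer function to that IN value gives OUT[B2] (row B2 above).

Answer: {a: ⊤, b: ⊤, c: ⊤, d: ⊤, e: +, f: +}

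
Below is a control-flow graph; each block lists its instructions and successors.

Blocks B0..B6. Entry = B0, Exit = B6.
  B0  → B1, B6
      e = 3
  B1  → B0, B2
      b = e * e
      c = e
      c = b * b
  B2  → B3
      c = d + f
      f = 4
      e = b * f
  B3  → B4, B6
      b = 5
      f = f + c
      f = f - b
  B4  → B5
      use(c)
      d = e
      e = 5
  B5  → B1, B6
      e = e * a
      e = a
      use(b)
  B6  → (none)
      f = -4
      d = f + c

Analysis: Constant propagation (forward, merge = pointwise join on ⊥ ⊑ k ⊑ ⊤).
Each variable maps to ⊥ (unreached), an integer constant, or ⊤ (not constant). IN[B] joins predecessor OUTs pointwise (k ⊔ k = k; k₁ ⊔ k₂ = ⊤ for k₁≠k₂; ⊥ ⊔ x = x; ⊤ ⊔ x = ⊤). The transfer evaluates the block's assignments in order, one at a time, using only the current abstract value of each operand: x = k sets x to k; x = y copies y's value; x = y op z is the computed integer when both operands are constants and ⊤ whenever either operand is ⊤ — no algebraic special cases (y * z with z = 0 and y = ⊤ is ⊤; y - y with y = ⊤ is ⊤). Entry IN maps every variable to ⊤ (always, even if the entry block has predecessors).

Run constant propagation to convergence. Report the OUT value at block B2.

Per-block solution:
  B0: | IN=(all ⊤) | OUT={e:3; rest ⊤}
  B1: | IN=(all ⊤) | OUT=(all ⊤)
  B2: | IN=(all ⊤) | OUT={f:4; rest ⊤}
  B3: | IN={f:4; rest ⊤} | OUT={b:5; rest ⊤}
  B4: | IN={b:5; rest ⊤} | OUT={b:5, e:5; rest ⊤}
  B5: | IN={b:5, e:5; rest ⊤} | OUT={b:5; rest ⊤}
  B6: | IN=(all ⊤) | OUT={f:-4; rest ⊤}

Merge at B2: IN[B2] = OUT[B1] = {a: ⊤, b: ⊤, c: ⊤, d: ⊤, e: ⊤, f: ⊤}
Applying B2's transfer function to that IN value gives OUT[B2] (row B2 above).

Answer: {a: ⊤, b: ⊤, c: ⊤, d: ⊤, e: ⊤, f: 4}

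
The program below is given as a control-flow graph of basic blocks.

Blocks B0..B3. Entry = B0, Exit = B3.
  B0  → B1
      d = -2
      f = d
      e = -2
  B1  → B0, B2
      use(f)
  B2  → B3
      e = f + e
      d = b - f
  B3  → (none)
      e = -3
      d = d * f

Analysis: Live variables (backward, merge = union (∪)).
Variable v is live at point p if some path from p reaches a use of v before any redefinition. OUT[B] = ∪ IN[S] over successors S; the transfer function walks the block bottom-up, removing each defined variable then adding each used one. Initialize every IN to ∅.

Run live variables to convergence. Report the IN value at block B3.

Answer: {d, f}

Derivation:
Per-block solution:
  B0:  IN={b}  OUT={b, e, f}
  B1:  IN={b, e, f}  OUT={b, e, f}
  B2:  IN={b, e, f}  OUT={d, f}
  B3:  IN={d, f}  OUT={}

B3 is the boundary node: OUT[B3] = {}
Applying B3's transfer function to that OUT value gives IN[B3] (row B3 above).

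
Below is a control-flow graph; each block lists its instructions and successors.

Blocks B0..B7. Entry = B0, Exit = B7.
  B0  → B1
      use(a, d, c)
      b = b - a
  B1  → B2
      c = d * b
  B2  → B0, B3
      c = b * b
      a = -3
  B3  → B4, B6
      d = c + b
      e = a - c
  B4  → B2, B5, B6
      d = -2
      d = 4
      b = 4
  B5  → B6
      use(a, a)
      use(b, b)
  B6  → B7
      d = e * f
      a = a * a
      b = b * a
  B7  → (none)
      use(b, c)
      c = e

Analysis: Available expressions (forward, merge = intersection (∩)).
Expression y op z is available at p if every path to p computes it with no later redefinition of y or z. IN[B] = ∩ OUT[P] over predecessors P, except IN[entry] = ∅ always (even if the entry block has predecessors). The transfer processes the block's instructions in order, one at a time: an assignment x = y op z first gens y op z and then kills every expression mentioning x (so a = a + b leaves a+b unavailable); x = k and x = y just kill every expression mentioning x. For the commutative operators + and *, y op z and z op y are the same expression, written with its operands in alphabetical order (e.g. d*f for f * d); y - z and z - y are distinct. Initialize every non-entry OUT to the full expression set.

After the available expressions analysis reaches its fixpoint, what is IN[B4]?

Converged values:
  B0: | IN={} | OUT={}
  B1: | IN={} | OUT={b*d}
  B2: | IN={} | OUT={b*b}
  B3: | IN={b*b} | OUT={a-c, b*b, b+c}
  B4: | IN={a-c, b*b, b+c} | OUT={a-c}
  B5: | IN={a-c} | OUT={a-c}
  B6: | IN={a-c} | OUT={e*f}
  B7: | IN={e*f} | OUT={e*f}

Merge at B4: IN[B4] = OUT[B3] = {a-c, b*b, b+c}

Answer: {a-c, b*b, b+c}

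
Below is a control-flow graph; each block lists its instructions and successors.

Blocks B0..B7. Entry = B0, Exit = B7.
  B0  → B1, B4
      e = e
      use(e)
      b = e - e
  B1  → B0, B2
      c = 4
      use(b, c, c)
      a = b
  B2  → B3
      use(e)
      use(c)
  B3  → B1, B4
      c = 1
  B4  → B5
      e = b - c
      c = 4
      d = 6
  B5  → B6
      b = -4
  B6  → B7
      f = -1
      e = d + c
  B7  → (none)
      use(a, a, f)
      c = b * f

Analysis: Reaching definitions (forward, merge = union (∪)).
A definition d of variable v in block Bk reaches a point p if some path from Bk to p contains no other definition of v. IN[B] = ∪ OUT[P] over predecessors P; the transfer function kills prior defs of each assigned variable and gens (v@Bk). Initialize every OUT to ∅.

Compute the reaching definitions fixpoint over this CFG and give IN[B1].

Answer: {a@B1, b@B0, c@B1, c@B3, e@B0}

Working:
Per-block solution:
  B0:  IN={a@B1, b@B0, c@B1, e@B0}  OUT={a@B1, b@B0, c@B1, e@B0}
  B1:  IN={a@B1, b@B0, c@B1, c@B3, e@B0}  OUT={a@B1, b@B0, c@B1, e@B0}
  B2:  IN={a@B1, b@B0, c@B1, e@B0}  OUT={a@B1, b@B0, c@B1, e@B0}
  B3:  IN={a@B1, b@B0, c@B1, e@B0}  OUT={a@B1, b@B0, c@B3, e@B0}
  B4:  IN={a@B1, b@B0, c@B1, c@B3, e@B0}  OUT={a@B1, b@B0, c@B4, d@B4, e@B4}
  B5:  IN={a@B1, b@B0, c@B4, d@B4, e@B4}  OUT={a@B1, b@B5, c@B4, d@B4, e@B4}
  B6:  IN={a@B1, b@B5, c@B4, d@B4, e@B4}  OUT={a@B1, b@B5, c@B4, d@B4, e@B6, f@B6}
  B7:  IN={a@B1, b@B5, c@B4, d@B4, e@B6, f@B6}  OUT={a@B1, b@B5, c@B7, d@B4, e@B6, f@B6}

Merge at B1: IN[B1] = OUT[B0] ⊔ OUT[B3] = {a@B1, b@B0, c@B1, c@B3, e@B0}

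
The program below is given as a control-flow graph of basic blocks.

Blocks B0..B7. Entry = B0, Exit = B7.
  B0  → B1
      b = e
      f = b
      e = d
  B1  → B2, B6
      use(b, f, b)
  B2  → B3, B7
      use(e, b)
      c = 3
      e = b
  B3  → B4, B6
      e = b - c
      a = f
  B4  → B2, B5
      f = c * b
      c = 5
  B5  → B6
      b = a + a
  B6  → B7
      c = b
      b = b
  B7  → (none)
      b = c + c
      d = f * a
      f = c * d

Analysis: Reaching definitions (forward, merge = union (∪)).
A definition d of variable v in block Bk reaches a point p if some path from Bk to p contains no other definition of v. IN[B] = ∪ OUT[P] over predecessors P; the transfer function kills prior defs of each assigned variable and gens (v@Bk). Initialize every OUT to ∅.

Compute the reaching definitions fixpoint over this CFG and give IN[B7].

Answer: {a@B3, b@B0, b@B6, c@B2, c@B6, e@B0, e@B2, e@B3, f@B0, f@B4}

Derivation:
Per-block solution:
  B0:   IN={}   OUT={b@B0, e@B0, f@B0}
  B1:   IN={b@B0, e@B0, f@B0}   OUT={b@B0, e@B0, f@B0}
  B2:   IN={a@B3, b@B0, c@B4, e@B0, e@B3, f@B0, f@B4}   OUT={a@B3, b@B0, c@B2, e@B2, f@B0, f@B4}
  B3:   IN={a@B3, b@B0, c@B2, e@B2, f@B0, f@B4}   OUT={a@B3, b@B0, c@B2, e@B3, f@B0, f@B4}
  B4:   IN={a@B3, b@B0, c@B2, e@B3, f@B0, f@B4}   OUT={a@B3, b@B0, c@B4, e@B3, f@B4}
  B5:   IN={a@B3, b@B0, c@B4, e@B3, f@B4}   OUT={a@B3, b@B5, c@B4, e@B3, f@B4}
  B6:   IN={a@B3, b@B0, b@B5, c@B2, c@B4, e@B0, e@B3, f@B0, f@B4}   OUT={a@B3, b@B6, c@B6, e@B0, e@B3, f@B0, f@B4}
  B7:   IN={a@B3, b@B0, b@B6, c@B2, c@B6, e@B0, e@B2, e@B3, f@B0, f@B4}   OUT={a@B3, b@B7, c@B2, c@B6, d@B7, e@B0, e@B2, e@B3, f@B7}

Merge at B7: IN[B7] = OUT[B2] ⊔ OUT[B6] = {a@B3, b@B0, b@B6, c@B2, c@B6, e@B0, e@B2, e@B3, f@B0, f@B4}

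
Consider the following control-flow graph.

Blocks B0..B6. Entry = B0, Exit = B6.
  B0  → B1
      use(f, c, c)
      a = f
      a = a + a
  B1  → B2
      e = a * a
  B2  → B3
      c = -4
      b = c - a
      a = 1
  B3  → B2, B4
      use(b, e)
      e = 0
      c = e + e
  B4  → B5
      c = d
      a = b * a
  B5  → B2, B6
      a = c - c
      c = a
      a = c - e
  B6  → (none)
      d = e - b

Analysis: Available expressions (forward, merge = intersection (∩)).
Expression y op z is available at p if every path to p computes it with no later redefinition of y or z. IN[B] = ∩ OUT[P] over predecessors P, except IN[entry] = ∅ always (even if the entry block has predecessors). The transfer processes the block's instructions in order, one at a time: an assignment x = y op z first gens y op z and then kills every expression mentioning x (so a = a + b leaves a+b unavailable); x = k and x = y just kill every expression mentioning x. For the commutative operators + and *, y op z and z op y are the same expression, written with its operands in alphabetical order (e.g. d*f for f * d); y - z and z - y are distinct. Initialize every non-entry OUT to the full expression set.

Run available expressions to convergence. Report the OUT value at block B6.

Answer: {c-e, e+e, e-b}

Derivation:
Converged values:
  B0: | IN={} | OUT={}
  B1: | IN={} | OUT={a*a}
  B2: | IN={} | OUT={}
  B3: | IN={} | OUT={e+e}
  B4: | IN={e+e} | OUT={e+e}
  B5: | IN={e+e} | OUT={c-e, e+e}
  B6: | IN={c-e, e+e} | OUT={c-e, e+e, e-b}

Merge at B6: IN[B6] = OUT[B5] = {c-e, e+e}
Applying B6's transfer function to that IN value gives OUT[B6] (row B6 above).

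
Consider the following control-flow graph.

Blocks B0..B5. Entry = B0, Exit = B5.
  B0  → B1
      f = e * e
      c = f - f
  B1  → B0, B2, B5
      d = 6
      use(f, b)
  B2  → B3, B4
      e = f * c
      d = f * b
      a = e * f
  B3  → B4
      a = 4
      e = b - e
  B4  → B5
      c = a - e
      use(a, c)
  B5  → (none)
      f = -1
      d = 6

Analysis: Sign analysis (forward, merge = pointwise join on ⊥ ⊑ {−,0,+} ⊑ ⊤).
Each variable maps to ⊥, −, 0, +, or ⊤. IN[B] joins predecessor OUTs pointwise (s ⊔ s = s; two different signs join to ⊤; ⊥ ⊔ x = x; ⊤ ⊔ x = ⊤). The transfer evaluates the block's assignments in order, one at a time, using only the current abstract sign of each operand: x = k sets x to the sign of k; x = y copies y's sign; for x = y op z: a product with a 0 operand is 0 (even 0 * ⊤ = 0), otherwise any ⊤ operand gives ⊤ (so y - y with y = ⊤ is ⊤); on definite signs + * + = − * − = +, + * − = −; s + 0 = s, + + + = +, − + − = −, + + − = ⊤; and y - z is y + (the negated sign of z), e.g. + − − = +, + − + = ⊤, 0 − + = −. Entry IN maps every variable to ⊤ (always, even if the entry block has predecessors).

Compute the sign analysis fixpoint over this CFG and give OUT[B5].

Answer: {a: ⊤, b: ⊤, c: ⊤, d: +, e: ⊤, f: -}

Working:
Converged values:
  B0: | IN=(all ⊤) | OUT=(all ⊤)
  B1: | IN=(all ⊤) | OUT={d:+; rest ⊤}
  B2: | IN={d:+; rest ⊤} | OUT=(all ⊤)
  B3: | IN=(all ⊤) | OUT={a:+; rest ⊤}
  B4: | IN=(all ⊤) | OUT=(all ⊤)
  B5: | IN=(all ⊤) | OUT={d:+, f:-; rest ⊤}

Merge at B5: IN[B5] = OUT[B1] ⊔ OUT[B4] = {a: ⊤, b: ⊤, c: ⊤, d: ⊤, e: ⊤, f: ⊤}
Applying B5's transfer function to that IN value gives OUT[B5] (row B5 above).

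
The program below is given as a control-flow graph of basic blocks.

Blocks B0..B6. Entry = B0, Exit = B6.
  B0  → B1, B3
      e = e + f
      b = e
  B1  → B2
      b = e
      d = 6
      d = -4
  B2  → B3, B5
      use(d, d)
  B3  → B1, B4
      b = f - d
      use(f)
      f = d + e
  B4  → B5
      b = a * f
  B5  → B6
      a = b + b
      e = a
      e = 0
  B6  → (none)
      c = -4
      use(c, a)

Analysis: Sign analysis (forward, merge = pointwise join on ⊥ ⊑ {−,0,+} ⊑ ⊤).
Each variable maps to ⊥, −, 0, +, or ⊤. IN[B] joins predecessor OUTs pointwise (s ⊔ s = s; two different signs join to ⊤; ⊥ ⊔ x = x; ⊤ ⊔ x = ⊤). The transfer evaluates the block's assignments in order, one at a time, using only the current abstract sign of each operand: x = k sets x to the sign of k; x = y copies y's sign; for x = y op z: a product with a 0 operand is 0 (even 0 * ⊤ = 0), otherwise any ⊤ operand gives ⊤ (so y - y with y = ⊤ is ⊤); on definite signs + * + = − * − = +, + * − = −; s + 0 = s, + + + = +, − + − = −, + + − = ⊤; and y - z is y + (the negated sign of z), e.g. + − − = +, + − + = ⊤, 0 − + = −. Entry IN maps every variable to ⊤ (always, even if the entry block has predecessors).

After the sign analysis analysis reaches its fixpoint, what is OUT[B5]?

Per-block solution:
  B0:   IN=(all ⊤)   OUT=(all ⊤)
  B1:   IN=(all ⊤)   OUT={d:-; rest ⊤}
  B2:   IN={d:-; rest ⊤}   OUT={d:-; rest ⊤}
  B3:   IN=(all ⊤)   OUT=(all ⊤)
  B4:   IN=(all ⊤)   OUT=(all ⊤)
  B5:   IN=(all ⊤)   OUT={e:0; rest ⊤}
  B6:   IN={e:0; rest ⊤}   OUT={c:-, e:0; rest ⊤}

Merge at B5: IN[B5] = OUT[B2] ⊔ OUT[B4] = {a: ⊤, b: ⊤, c: ⊤, d: ⊤, e: ⊤, f: ⊤}
Applying B5's transfer function to that IN value gives OUT[B5] (row B5 above).

Answer: {a: ⊤, b: ⊤, c: ⊤, d: ⊤, e: 0, f: ⊤}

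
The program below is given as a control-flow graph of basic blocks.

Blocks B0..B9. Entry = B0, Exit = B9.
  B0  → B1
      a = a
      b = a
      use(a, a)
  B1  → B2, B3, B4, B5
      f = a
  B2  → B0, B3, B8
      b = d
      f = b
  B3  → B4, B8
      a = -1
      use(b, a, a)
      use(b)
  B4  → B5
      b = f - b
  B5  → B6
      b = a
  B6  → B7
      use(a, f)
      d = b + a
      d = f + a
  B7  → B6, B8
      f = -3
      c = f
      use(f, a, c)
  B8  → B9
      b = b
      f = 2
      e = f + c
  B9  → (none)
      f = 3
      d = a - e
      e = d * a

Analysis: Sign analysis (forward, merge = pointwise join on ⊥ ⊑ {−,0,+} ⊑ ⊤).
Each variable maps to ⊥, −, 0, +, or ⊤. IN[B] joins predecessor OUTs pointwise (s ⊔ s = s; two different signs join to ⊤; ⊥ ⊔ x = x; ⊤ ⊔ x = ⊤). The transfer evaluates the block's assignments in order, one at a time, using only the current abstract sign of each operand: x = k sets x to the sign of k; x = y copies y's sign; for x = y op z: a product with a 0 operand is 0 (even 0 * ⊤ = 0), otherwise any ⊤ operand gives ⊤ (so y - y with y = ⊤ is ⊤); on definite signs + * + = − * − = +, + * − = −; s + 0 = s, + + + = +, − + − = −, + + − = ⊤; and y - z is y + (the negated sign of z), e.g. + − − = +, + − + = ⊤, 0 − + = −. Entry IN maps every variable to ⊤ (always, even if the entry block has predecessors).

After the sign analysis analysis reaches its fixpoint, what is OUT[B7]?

Fixpoint table:
  B0:  IN=(all ⊤)  OUT=(all ⊤)
  B1:  IN=(all ⊤)  OUT=(all ⊤)
  B2:  IN=(all ⊤)  OUT=(all ⊤)
  B3:  IN=(all ⊤)  OUT={a:-; rest ⊤}
  B4:  IN=(all ⊤)  OUT=(all ⊤)
  B5:  IN=(all ⊤)  OUT=(all ⊤)
  B6:  IN=(all ⊤)  OUT=(all ⊤)
  B7:  IN=(all ⊤)  OUT={c:-, f:-; rest ⊤}
  B8:  IN=(all ⊤)  OUT={f:+; rest ⊤}
  B9:  IN={f:+; rest ⊤}  OUT={f:+; rest ⊤}

Merge at B7: IN[B7] = OUT[B6] = {a: ⊤, b: ⊤, c: ⊤, d: ⊤, e: ⊤, f: ⊤}
Applying B7's transfer function to that IN value gives OUT[B7] (row B7 above).

Answer: {a: ⊤, b: ⊤, c: -, d: ⊤, e: ⊤, f: -}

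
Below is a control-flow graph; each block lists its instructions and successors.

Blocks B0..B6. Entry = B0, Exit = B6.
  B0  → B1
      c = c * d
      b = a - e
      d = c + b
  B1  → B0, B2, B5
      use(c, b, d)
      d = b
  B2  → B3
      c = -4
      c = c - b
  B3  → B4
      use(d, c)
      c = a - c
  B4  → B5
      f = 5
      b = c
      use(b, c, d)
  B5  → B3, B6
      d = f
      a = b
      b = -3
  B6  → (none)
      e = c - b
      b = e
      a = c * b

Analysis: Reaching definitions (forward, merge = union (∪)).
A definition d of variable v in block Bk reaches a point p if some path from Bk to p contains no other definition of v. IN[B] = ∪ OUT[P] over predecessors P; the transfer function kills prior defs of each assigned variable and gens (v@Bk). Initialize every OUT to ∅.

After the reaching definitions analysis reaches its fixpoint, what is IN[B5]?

Converged values:
  B0: | IN={b@B0, c@B0, d@B1} | OUT={b@B0, c@B0, d@B0}
  B1: | IN={b@B0, c@B0, d@B0} | OUT={b@B0, c@B0, d@B1}
  B2: | IN={b@B0, c@B0, d@B1} | OUT={b@B0, c@B2, d@B1}
  B3: | IN={a@B5, b@B0, b@B5, c@B0, c@B2, c@B3, d@B1, d@B5, f@B4} | OUT={a@B5, b@B0, b@B5, c@B3, d@B1, d@B5, f@B4}
  B4: | IN={a@B5, b@B0, b@B5, c@B3, d@B1, d@B5, f@B4} | OUT={a@B5, b@B4, c@B3, d@B1, d@B5, f@B4}
  B5: | IN={a@B5, b@B0, b@B4, c@B0, c@B3, d@B1, d@B5, f@B4} | OUT={a@B5, b@B5, c@B0, c@B3, d@B5, f@B4}
  B6: | IN={a@B5, b@B5, c@B0, c@B3, d@B5, f@B4} | OUT={a@B6, b@B6, c@B0, c@B3, d@B5, e@B6, f@B4}

Merge at B5: IN[B5] = OUT[B1] ⊔ OUT[B4] = {a@B5, b@B0, b@B4, c@B0, c@B3, d@B1, d@B5, f@B4}

Answer: {a@B5, b@B0, b@B4, c@B0, c@B3, d@B1, d@B5, f@B4}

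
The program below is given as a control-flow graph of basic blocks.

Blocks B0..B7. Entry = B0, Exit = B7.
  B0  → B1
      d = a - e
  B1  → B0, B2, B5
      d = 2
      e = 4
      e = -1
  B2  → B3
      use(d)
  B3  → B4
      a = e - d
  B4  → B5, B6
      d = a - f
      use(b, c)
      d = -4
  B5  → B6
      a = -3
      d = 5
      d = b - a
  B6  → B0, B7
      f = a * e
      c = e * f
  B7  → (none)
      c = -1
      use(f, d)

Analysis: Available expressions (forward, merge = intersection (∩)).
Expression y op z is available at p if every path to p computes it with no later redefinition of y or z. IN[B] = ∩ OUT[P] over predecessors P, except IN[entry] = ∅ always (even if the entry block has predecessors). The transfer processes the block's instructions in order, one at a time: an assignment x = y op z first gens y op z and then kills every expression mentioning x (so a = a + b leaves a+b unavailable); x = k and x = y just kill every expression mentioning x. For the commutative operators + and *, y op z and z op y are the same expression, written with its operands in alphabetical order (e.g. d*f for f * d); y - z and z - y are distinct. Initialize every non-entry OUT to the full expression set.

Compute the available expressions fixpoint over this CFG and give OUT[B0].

Per-block solution:
  B0: | IN={} | OUT={a-e}
  B1: | IN={a-e} | OUT={}
  B2: | IN={} | OUT={}
  B3: | IN={} | OUT={e-d}
  B4: | IN={e-d} | OUT={a-f}
  B5: | IN={} | OUT={b-a}
  B6: | IN={} | OUT={a*e, e*f}
  B7: | IN={a*e, e*f} | OUT={a*e, e*f}

Merge at B0 (entry node, so the boundary value {} is joined with the incoming edge(s)): IN[B0] = {} ∩ OUT[B1] ∩ OUT[B6] = {}
Applying B0's transfer function to that IN value gives OUT[B0] (row B0 above).

Answer: {a-e}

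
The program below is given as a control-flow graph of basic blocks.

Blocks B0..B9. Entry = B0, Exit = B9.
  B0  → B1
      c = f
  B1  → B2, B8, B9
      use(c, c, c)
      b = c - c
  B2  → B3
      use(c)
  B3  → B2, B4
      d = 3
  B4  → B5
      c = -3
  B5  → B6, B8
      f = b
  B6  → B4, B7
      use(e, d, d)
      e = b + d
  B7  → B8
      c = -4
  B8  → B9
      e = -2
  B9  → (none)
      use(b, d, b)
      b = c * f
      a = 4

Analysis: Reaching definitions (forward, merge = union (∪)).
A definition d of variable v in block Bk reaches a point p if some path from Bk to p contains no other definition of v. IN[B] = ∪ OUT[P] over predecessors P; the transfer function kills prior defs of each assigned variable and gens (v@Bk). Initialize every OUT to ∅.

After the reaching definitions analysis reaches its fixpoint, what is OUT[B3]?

Answer: {b@B1, c@B0, d@B3}

Derivation:
Fixpoint table:
  B0:  IN={}  OUT={c@B0}
  B1:  IN={c@B0}  OUT={b@B1, c@B0}
  B2:  IN={b@B1, c@B0, d@B3}  OUT={b@B1, c@B0, d@B3}
  B3:  IN={b@B1, c@B0, d@B3}  OUT={b@B1, c@B0, d@B3}
  B4:  IN={b@B1, c@B0, c@B4, d@B3, e@B6, f@B5}  OUT={b@B1, c@B4, d@B3, e@B6, f@B5}
  B5:  IN={b@B1, c@B4, d@B3, e@B6, f@B5}  OUT={b@B1, c@B4, d@B3, e@B6, f@B5}
  B6:  IN={b@B1, c@B4, d@B3, e@B6, f@B5}  OUT={b@B1, c@B4, d@B3, e@B6, f@B5}
  B7:  IN={b@B1, c@B4, d@B3, e@B6, f@B5}  OUT={b@B1, c@B7, d@B3, e@B6, f@B5}
  B8:  IN={b@B1, c@B0, c@B4, c@B7, d@B3, e@B6, f@B5}  OUT={b@B1, c@B0, c@B4, c@B7, d@B3, e@B8, f@B5}
  B9:  IN={b@B1, c@B0, c@B4, c@B7, d@B3, e@B8, f@B5}  OUT={a@B9, b@B9, c@B0, c@B4, c@B7, d@B3, e@B8, f@B5}

Merge at B3: IN[B3] = OUT[B2] = {b@B1, c@B0, d@B3}
Applying B3's transfer function to that IN value gives OUT[B3] (row B3 above).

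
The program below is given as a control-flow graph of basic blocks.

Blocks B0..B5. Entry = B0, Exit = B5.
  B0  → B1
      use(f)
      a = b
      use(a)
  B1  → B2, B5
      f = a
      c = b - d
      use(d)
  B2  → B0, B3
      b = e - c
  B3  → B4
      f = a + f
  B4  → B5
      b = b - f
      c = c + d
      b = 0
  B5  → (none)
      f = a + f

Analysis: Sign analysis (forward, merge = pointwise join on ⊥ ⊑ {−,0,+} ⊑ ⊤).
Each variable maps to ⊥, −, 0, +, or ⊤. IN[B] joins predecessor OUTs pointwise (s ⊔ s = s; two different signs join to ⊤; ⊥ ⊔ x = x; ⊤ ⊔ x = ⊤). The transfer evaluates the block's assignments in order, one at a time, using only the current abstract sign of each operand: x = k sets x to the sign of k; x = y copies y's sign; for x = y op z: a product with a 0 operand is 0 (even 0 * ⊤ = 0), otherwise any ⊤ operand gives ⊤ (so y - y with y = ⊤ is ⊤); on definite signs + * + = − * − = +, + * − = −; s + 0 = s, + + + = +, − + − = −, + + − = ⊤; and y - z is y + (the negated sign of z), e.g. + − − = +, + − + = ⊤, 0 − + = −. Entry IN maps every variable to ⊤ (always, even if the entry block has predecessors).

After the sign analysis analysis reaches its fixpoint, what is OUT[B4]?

Answer: {a: ⊤, b: 0, c: ⊤, d: ⊤, e: ⊤, f: ⊤}

Working:
Fixpoint table:
  B0:  IN=(all ⊤)  OUT=(all ⊤)
  B1:  IN=(all ⊤)  OUT=(all ⊤)
  B2:  IN=(all ⊤)  OUT=(all ⊤)
  B3:  IN=(all ⊤)  OUT=(all ⊤)
  B4:  IN=(all ⊤)  OUT={b:0; rest ⊤}
  B5:  IN=(all ⊤)  OUT=(all ⊤)

Merge at B4: IN[B4] = OUT[B3] = {a: ⊤, b: ⊤, c: ⊤, d: ⊤, e: ⊤, f: ⊤}
Applying B4's transfer function to that IN value gives OUT[B4] (row B4 above).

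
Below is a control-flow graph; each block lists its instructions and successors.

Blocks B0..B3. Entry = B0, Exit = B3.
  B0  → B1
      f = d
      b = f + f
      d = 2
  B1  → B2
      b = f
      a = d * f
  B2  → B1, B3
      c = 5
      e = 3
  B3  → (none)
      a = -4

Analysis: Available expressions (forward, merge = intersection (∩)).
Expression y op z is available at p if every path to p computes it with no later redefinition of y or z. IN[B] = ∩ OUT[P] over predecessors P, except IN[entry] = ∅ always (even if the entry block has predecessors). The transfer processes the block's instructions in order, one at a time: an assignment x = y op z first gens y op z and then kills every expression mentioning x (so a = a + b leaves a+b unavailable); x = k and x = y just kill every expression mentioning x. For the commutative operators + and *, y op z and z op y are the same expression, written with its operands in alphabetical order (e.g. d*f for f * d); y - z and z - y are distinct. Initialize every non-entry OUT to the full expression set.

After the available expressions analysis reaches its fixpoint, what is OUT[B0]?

Fixpoint table:
  B0:  IN={}  OUT={f+f}
  B1:  IN={f+f}  OUT={d*f, f+f}
  B2:  IN={d*f, f+f}  OUT={d*f, f+f}
  B3:  IN={d*f, f+f}  OUT={d*f, f+f}

B0 is the boundary node: IN[B0] = {}
Applying B0's transfer function to that IN value gives OUT[B0] (row B0 above).

Answer: {f+f}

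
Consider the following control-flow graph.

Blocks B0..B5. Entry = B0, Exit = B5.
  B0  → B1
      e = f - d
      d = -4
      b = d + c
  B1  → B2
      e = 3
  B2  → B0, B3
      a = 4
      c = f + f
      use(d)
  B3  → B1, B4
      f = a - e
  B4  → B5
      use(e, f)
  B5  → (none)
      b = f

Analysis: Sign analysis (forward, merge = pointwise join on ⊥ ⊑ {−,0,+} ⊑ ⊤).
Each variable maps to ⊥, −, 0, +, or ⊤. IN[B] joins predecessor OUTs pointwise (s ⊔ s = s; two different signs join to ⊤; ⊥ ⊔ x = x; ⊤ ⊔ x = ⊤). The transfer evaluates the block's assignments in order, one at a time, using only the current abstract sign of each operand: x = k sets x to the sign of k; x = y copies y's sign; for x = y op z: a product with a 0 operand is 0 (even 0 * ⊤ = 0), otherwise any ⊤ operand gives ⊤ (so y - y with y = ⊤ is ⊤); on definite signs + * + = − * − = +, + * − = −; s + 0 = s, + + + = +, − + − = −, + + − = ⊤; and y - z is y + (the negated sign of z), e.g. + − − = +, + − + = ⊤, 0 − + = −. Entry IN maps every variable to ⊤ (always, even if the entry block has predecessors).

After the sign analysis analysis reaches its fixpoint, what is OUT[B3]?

Answer: {a: +, b: ⊤, c: ⊤, d: -, e: +, f: ⊤}

Trace:
Fixpoint table:
  B0: | IN=(all ⊤) | OUT={d:-; rest ⊤}
  B1: | IN={d:-; rest ⊤} | OUT={d:-, e:+; rest ⊤}
  B2: | IN={d:-, e:+; rest ⊤} | OUT={a:+, d:-, e:+; rest ⊤}
  B3: | IN={a:+, d:-, e:+; rest ⊤} | OUT={a:+, d:-, e:+; rest ⊤}
  B4: | IN={a:+, d:-, e:+; rest ⊤} | OUT={a:+, d:-, e:+; rest ⊤}
  B5: | IN={a:+, d:-, e:+; rest ⊤} | OUT={a:+, d:-, e:+; rest ⊤}

Merge at B3: IN[B3] = OUT[B2] = {a: +, b: ⊤, c: ⊤, d: -, e: +, f: ⊤}
Applying B3's transfer function to that IN value gives OUT[B3] (row B3 above).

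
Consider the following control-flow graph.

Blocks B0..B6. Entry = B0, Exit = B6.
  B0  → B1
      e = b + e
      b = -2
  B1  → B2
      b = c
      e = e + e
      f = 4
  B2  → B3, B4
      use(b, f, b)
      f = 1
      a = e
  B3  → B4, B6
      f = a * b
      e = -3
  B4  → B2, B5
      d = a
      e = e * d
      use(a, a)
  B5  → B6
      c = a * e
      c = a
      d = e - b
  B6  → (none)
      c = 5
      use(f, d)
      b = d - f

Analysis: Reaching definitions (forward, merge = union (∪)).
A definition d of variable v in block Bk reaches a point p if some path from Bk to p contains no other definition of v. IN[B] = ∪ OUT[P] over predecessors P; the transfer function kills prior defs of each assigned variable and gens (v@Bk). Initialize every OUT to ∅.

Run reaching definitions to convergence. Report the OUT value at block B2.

Fixpoint table:
  B0: | IN={} | OUT={b@B0, e@B0}
  B1: | IN={b@B0, e@B0} | OUT={b@B1, e@B1, f@B1}
  B2: | IN={a@B2, b@B1, d@B4, e@B1, e@B4, f@B1, f@B2, f@B3} | OUT={a@B2, b@B1, d@B4, e@B1, e@B4, f@B2}
  B3: | IN={a@B2, b@B1, d@B4, e@B1, e@B4, f@B2} | OUT={a@B2, b@B1, d@B4, e@B3, f@B3}
  B4: | IN={a@B2, b@B1, d@B4, e@B1, e@B3, e@B4, f@B2, f@B3} | OUT={a@B2, b@B1, d@B4, e@B4, f@B2, f@B3}
  B5: | IN={a@B2, b@B1, d@B4, e@B4, f@B2, f@B3} | OUT={a@B2, b@B1, c@B5, d@B5, e@B4, f@B2, f@B3}
  B6: | IN={a@B2, b@B1, c@B5, d@B4, d@B5, e@B3, e@B4, f@B2, f@B3} | OUT={a@B2, b@B6, c@B6, d@B4, d@B5, e@B3, e@B4, f@B2, f@B3}

Merge at B2: IN[B2] = OUT[B1] ⊔ OUT[B4] = {a@B2, b@B1, d@B4, e@B1, e@B4, f@B1, f@B2, f@B3}
Applying B2's transfer function to that IN value gives OUT[B2] (row B2 above).

Answer: {a@B2, b@B1, d@B4, e@B1, e@B4, f@B2}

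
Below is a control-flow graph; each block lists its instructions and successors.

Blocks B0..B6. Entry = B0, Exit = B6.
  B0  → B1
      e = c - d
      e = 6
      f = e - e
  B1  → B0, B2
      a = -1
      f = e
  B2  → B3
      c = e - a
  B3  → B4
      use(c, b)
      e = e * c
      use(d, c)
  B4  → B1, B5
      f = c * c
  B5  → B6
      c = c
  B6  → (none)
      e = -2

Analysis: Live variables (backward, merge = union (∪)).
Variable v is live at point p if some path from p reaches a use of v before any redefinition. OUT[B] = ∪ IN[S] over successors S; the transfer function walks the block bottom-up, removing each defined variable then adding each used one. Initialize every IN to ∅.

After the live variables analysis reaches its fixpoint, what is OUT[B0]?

Answer: {b, c, d, e}

Trace:
Converged values:
  B0:  IN={b, c, d}  OUT={b, c, d, e}
  B1:  IN={b, c, d, e}  OUT={a, b, c, d, e}
  B2:  IN={a, b, d, e}  OUT={b, c, d, e}
  B3:  IN={b, c, d, e}  OUT={b, c, d, e}
  B4:  IN={b, c, d, e}  OUT={b, c, d, e}
  B5:  IN={c}  OUT={}
  B6:  IN={}  OUT={}

Merge at B0: OUT[B0] = IN[B1] = {b, c, d, e}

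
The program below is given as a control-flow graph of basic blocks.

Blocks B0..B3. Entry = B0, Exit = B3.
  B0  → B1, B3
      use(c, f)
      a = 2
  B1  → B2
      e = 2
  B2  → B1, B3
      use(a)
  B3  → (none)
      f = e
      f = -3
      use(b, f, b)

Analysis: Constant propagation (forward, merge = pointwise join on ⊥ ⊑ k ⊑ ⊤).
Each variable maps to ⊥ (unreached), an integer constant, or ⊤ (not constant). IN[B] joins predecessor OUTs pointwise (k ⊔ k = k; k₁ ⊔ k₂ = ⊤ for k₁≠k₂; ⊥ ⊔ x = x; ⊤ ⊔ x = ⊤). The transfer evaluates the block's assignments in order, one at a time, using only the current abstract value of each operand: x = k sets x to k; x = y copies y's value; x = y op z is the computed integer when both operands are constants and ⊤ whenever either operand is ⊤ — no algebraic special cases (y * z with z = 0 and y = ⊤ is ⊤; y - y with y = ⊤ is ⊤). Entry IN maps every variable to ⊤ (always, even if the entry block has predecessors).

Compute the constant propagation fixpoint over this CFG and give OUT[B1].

Per-block solution:
  B0:  IN=(all ⊤)  OUT={a:2; rest ⊤}
  B1:  IN={a:2; rest ⊤}  OUT={a:2, e:2; rest ⊤}
  B2:  IN={a:2, e:2; rest ⊤}  OUT={a:2, e:2; rest ⊤}
  B3:  IN={a:2; rest ⊤}  OUT={a:2, f:-3; rest ⊤}

Merge at B1: IN[B1] = OUT[B0] ⊔ OUT[B2] = {a: 2, b: ⊤, c: ⊤, d: ⊤, e: ⊤, f: ⊤}
Applying B1's transfer function to that IN value gives OUT[B1] (row B1 above).

Answer: {a: 2, b: ⊤, c: ⊤, d: ⊤, e: 2, f: ⊤}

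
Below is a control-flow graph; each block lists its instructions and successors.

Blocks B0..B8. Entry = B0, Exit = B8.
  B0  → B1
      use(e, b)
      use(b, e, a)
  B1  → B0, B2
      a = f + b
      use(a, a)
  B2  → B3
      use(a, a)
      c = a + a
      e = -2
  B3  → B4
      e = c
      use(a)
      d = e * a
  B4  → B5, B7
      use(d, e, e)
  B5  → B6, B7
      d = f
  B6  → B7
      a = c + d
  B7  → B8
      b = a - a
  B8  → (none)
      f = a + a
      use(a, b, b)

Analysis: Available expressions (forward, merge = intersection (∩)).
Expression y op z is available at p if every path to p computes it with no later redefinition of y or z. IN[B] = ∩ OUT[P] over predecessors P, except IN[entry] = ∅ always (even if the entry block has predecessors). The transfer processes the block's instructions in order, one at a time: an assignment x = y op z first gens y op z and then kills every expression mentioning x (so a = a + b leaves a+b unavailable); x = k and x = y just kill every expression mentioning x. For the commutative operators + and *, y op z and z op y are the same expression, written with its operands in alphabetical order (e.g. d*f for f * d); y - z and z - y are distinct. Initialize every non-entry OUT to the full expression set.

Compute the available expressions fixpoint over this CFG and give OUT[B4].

Fixpoint table:
  B0:  IN={}  OUT={}
  B1:  IN={}  OUT={b+f}
  B2:  IN={b+f}  OUT={a+a, b+f}
  B3:  IN={a+a, b+f}  OUT={a*e, a+a, b+f}
  B4:  IN={a*e, a+a, b+f}  OUT={a*e, a+a, b+f}
  B5:  IN={a*e, a+a, b+f}  OUT={a*e, a+a, b+f}
  B6:  IN={a*e, a+a, b+f}  OUT={b+f, c+d}
  B7:  IN={b+f}  OUT={a-a}
  B8:  IN={a-a}  OUT={a+a, a-a}

Merge at B4: IN[B4] = OUT[B3] = {a*e, a+a, b+f}
Applying B4's transfer function to that IN value gives OUT[B4] (row B4 above).

Answer: {a*e, a+a, b+f}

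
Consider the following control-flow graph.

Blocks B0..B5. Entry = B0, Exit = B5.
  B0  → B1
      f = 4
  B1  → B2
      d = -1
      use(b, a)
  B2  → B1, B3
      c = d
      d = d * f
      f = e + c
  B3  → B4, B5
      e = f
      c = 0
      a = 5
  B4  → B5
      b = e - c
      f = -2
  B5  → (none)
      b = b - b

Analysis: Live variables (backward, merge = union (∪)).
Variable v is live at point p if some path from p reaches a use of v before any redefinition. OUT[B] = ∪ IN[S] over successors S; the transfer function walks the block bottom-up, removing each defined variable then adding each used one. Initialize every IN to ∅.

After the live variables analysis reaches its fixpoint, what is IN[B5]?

Converged values:
  B0:   IN={a, b, e}   OUT={a, b, e, f}
  B1:   IN={a, b, e, f}   OUT={a, b, d, e, f}
  B2:   IN={a, b, d, e, f}   OUT={a, b, e, f}
  B3:   IN={b, f}   OUT={b, c, e}
  B4:   IN={c, e}   OUT={b}
  B5:   IN={b}   OUT={}

B5 is the boundary node: OUT[B5] = {}
Applying B5's transfer function to that OUT value gives IN[B5] (row B5 above).

Answer: {b}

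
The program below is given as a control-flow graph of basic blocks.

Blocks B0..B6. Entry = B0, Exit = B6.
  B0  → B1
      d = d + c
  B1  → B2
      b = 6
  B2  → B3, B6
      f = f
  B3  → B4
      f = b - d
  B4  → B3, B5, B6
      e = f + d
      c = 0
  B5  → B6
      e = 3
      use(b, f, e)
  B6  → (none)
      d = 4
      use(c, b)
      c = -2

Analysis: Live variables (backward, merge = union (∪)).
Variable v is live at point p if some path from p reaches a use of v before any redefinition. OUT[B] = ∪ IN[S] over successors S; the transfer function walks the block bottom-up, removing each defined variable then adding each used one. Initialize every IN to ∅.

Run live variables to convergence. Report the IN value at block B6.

Fixpoint table:
  B0: | IN={c, d, f} | OUT={c, d, f}
  B1: | IN={c, d, f} | OUT={b, c, d, f}
  B2: | IN={b, c, d, f} | OUT={b, c, d}
  B3: | IN={b, d} | OUT={b, d, f}
  B4: | IN={b, d, f} | OUT={b, c, d, f}
  B5: | IN={b, c, f} | OUT={b, c}
  B6: | IN={b, c} | OUT={}

B6 is the boundary node: OUT[B6] = {}
Applying B6's transfer function to that OUT value gives IN[B6] (row B6 above).

Answer: {b, c}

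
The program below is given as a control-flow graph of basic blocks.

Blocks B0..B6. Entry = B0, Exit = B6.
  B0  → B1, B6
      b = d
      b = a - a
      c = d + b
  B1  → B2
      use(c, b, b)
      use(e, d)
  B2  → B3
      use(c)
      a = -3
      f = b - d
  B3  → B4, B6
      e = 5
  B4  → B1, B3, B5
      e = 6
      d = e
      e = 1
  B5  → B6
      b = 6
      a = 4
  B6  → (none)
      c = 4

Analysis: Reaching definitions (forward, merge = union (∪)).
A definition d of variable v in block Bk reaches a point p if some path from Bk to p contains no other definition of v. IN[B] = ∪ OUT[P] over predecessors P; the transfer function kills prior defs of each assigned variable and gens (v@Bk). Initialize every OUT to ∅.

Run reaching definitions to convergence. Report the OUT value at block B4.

Answer: {a@B2, b@B0, c@B0, d@B4, e@B4, f@B2}

Working:
Fixpoint table:
  B0:   IN={}   OUT={b@B0, c@B0}
  B1:   IN={a@B2, b@B0, c@B0, d@B4, e@B4, f@B2}   OUT={a@B2, b@B0, c@B0, d@B4, e@B4, f@B2}
  B2:   IN={a@B2, b@B0, c@B0, d@B4, e@B4, f@B2}   OUT={a@B2, b@B0, c@B0, d@B4, e@B4, f@B2}
  B3:   IN={a@B2, b@B0, c@B0, d@B4, e@B4, f@B2}   OUT={a@B2, b@B0, c@B0, d@B4, e@B3, f@B2}
  B4:   IN={a@B2, b@B0, c@B0, d@B4, e@B3, f@B2}   OUT={a@B2, b@B0, c@B0, d@B4, e@B4, f@B2}
  B5:   IN={a@B2, b@B0, c@B0, d@B4, e@B4, f@B2}   OUT={a@B5, b@B5, c@B0, d@B4, e@B4, f@B2}
  B6:   IN={a@B2, a@B5, b@B0, b@B5, c@B0, d@B4, e@B3, e@B4, f@B2}   OUT={a@B2, a@B5, b@B0, b@B5, c@B6, d@B4, e@B3, e@B4, f@B2}

Merge at B4: IN[B4] = OUT[B3] = {a@B2, b@B0, c@B0, d@B4, e@B3, f@B2}
Applying B4's transfer function to that IN value gives OUT[B4] (row B4 above).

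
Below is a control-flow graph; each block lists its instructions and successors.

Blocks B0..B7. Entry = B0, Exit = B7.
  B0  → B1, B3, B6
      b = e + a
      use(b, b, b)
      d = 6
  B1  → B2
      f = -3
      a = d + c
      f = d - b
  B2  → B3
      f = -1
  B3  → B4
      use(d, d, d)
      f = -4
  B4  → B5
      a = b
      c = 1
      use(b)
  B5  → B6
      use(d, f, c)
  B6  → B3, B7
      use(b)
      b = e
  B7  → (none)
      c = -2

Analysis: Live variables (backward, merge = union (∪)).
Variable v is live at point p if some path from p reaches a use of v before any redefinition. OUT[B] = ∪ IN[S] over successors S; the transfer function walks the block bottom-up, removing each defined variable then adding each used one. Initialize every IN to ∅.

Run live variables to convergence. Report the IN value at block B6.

Answer: {b, d, e}

Trace:
Per-block solution:
  B0: | IN={a, c, e} | OUT={b, c, d, e}
  B1: | IN={b, c, d, e} | OUT={b, d, e}
  B2: | IN={b, d, e} | OUT={b, d, e}
  B3: | IN={b, d, e} | OUT={b, d, e, f}
  B4: | IN={b, d, e, f} | OUT={b, c, d, e, f}
  B5: | IN={b, c, d, e, f} | OUT={b, d, e}
  B6: | IN={b, d, e} | OUT={b, d, e}
  B7: | IN={} | OUT={}

Merge at B6: OUT[B6] = IN[B3] ⊔ IN[B7] = {b, d, e}
Applying B6's transfer function to that OUT value gives IN[B6] (row B6 above).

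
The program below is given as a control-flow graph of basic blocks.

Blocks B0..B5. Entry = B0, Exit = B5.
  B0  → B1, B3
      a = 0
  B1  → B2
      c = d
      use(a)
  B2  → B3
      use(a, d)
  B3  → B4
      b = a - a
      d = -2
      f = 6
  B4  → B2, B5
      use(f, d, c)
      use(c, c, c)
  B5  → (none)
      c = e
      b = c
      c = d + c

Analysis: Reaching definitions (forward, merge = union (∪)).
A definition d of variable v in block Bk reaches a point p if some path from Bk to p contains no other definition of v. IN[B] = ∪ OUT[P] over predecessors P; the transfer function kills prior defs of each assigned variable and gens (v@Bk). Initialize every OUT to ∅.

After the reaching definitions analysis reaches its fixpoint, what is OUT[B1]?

Answer: {a@B0, c@B1}

Derivation:
Per-block solution:
  B0: | IN={} | OUT={a@B0}
  B1: | IN={a@B0} | OUT={a@B0, c@B1}
  B2: | IN={a@B0, b@B3, c@B1, d@B3, f@B3} | OUT={a@B0, b@B3, c@B1, d@B3, f@B3}
  B3: | IN={a@B0, b@B3, c@B1, d@B3, f@B3} | OUT={a@B0, b@B3, c@B1, d@B3, f@B3}
  B4: | IN={a@B0, b@B3, c@B1, d@B3, f@B3} | OUT={a@B0, b@B3, c@B1, d@B3, f@B3}
  B5: | IN={a@B0, b@B3, c@B1, d@B3, f@B3} | OUT={a@B0, b@B5, c@B5, d@B3, f@B3}

Merge at B1: IN[B1] = OUT[B0] = {a@B0}
Applying B1's transfer function to that IN value gives OUT[B1] (row B1 above).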